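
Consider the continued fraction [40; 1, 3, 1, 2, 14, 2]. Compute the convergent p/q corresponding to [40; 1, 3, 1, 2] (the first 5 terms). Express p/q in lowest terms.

571/14

Start with 2.
1 + 1/(2/1) = 1 + 1/2 = 3/2
3 + 1/(3/2) = 3 + 2/3 = 11/3
1 + 1/(11/3) = 1 + 3/11 = 14/11
40 + 1/(14/11) = 40 + 11/14 = 571/14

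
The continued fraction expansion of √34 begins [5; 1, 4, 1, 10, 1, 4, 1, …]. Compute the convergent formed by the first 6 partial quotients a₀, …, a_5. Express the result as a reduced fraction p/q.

414/71

Work from the innermost term outward:
Start with 1.
10 + 1/(1/1) = 10 + 1/1 = 11/1
1 + 1/(11/1) = 1 + 1/11 = 12/11
4 + 1/(12/11) = 4 + 11/12 = 59/12
1 + 1/(59/12) = 1 + 12/59 = 71/59
5 + 1/(71/59) = 5 + 59/71 = 414/71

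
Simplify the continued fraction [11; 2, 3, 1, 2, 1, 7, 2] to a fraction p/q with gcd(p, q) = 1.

6407/560

Collapse the nested fraction from the inside out:
Start with 2.
7 + 1/(2/1) = 7 + 1/2 = 15/2
1 + 1/(15/2) = 1 + 2/15 = 17/15
2 + 1/(17/15) = 2 + 15/17 = 49/17
1 + 1/(49/17) = 1 + 17/49 = 66/49
3 + 1/(66/49) = 3 + 49/66 = 247/66
2 + 1/(247/66) = 2 + 66/247 = 560/247
11 + 1/(560/247) = 11 + 247/560 = 6407/560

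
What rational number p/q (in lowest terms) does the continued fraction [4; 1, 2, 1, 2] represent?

52/11

Start with 2.
1 + 1/(2/1) = 1 + 1/2 = 3/2
2 + 1/(3/2) = 2 + 2/3 = 8/3
1 + 1/(8/3) = 1 + 3/8 = 11/8
4 + 1/(11/8) = 4 + 8/11 = 52/11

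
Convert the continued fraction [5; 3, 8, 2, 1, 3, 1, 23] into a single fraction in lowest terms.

46193/8682

Use the convergent recurrence hₖ = aₖ·hₖ₋₁ + hₖ₋₂ (and likewise for the denominators kₖ):
a_0 = 5: 5/1
a_1 = 3: 16/3
a_2 = 8: 133/25
a_3 = 2: 282/53
a_4 = 1: 415/78
a_5 = 3: 1527/287
a_6 = 1: 1942/365
a_7 = 23: 46193/8682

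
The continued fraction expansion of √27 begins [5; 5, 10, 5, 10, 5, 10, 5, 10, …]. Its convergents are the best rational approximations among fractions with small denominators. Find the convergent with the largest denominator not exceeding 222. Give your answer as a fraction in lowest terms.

265/51

a_0 = 5: 5/1  (≤ bound)
a_1 = 5: 26/5  (≤ bound)
a_2 = 10: 265/51  (≤ bound)
a_3 = 5: 1351/260  (> 222, stop)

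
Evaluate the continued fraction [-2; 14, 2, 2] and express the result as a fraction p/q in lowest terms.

a_0 = -2: -2/1
a_1 = 14: -27/14
a_2 = 2: -56/29
a_3 = 2: -139/72

-139/72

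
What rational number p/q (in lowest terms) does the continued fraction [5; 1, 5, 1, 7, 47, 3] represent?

Build up convergents one term at a time:
a_0 = 5: 5/1
a_1 = 1: 6/1
a_2 = 5: 35/6
a_3 = 1: 41/7
a_4 = 7: 322/55
a_5 = 47: 15175/2592
a_6 = 3: 45847/7831

45847/7831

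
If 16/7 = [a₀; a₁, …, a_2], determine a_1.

⌊16/7⌋ = 2, remainder 2
⌊7/2⌋ = 3, remainder 1

3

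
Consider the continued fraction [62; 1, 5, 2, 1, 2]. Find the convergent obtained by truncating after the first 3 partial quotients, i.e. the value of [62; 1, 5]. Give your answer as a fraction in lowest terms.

a_0 = 62: 62/1
a_1 = 1: 63/1
a_2 = 5: 377/6

377/6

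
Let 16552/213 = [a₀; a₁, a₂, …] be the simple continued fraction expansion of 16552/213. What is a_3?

Apply division with remainder until the remainder is 0:
16552 = 77·213 + 151, so a_0 = 77
213 = 1·151 + 62, so a_1 = 1
151 = 2·62 + 27, so a_2 = 2
62 = 2·27 + 8, so a_3 = 2

2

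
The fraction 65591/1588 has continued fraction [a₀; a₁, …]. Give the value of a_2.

Apply division with remainder until the remainder is 0:
⌊65591/1588⌋ = 41, remainder 483
⌊1588/483⌋ = 3, remainder 139
⌊483/139⌋ = 3, remainder 66

3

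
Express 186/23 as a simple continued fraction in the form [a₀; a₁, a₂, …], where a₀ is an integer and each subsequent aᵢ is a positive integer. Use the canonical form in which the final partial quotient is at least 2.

Run the Euclidean algorithm, recording each quotient:
⌊186/23⌋ = 8, remainder 2
⌊23/2⌋ = 11, remainder 1
⌊2/1⌋ = 2, remainder 0

[8; 11, 2]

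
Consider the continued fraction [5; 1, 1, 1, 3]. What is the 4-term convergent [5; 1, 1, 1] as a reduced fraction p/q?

17/3

a_0 = 5: 5/1
a_1 = 1: 6/1
a_2 = 1: 11/2
a_3 = 1: 17/3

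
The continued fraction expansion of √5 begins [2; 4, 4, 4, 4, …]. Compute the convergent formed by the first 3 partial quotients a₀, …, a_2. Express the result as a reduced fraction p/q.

Collapse the nested fraction from the inside out:
Start with 4.
4 + 1/(4/1) = 4 + 1/4 = 17/4
2 + 1/(17/4) = 2 + 4/17 = 38/17

38/17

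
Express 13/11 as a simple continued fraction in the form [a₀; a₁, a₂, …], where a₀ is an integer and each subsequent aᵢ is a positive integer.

[1; 5, 2]

⌊13/11⌋ = 1, remainder 2
⌊11/2⌋ = 5, remainder 1
⌊2/1⌋ = 2, remainder 0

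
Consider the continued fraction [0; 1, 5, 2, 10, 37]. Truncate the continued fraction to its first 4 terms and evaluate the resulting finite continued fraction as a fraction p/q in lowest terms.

11/13

Starting at the tail and folding back:
Start with 2.
5 + 1/(2/1) = 5 + 1/2 = 11/2
1 + 1/(11/2) = 1 + 2/11 = 13/11
0 + 1/(13/11) = 0 + 11/13 = 11/13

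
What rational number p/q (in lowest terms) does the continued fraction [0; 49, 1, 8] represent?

Starting at the tail and folding back:
Start with 8.
1 + 1/(8/1) = 1 + 1/8 = 9/8
49 + 1/(9/8) = 49 + 8/9 = 449/9
0 + 1/(449/9) = 0 + 9/449 = 9/449

9/449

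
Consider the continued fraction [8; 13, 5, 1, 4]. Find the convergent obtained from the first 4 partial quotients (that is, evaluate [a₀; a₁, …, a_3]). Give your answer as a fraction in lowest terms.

Starting at the tail and folding back:
Start with 1.
5 + 1/(1/1) = 5 + 1/1 = 6/1
13 + 1/(6/1) = 13 + 1/6 = 79/6
8 + 1/(79/6) = 8 + 6/79 = 638/79

638/79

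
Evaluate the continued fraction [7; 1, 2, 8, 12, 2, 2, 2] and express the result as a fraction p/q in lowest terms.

a_0 = 7: 7/1
a_1 = 1: 8/1
a_2 = 2: 23/3
a_3 = 8: 192/25
a_4 = 12: 2327/303
a_5 = 2: 4846/631
a_6 = 2: 12019/1565
a_7 = 2: 28884/3761

28884/3761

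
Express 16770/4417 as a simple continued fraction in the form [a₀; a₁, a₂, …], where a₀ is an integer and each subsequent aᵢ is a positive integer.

[3; 1, 3, 1, 11, 3, 3, 7]

Repeatedly divide and take the remainder:
16770 = 3·4417 + 3519, so a_0 = 3
4417 = 1·3519 + 898, so a_1 = 1
3519 = 3·898 + 825, so a_2 = 3
898 = 1·825 + 73, so a_3 = 1
825 = 11·73 + 22, so a_4 = 11
73 = 3·22 + 7, so a_5 = 3
22 = 3·7 + 1, so a_6 = 3
7 = 7·1 + 0, so a_7 = 7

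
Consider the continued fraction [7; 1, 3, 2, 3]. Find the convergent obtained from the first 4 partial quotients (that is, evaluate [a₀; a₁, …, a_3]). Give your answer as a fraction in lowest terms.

70/9

Start with 2.
3 + 1/(2/1) = 3 + 1/2 = 7/2
1 + 1/(7/2) = 1 + 2/7 = 9/7
7 + 1/(9/7) = 7 + 7/9 = 70/9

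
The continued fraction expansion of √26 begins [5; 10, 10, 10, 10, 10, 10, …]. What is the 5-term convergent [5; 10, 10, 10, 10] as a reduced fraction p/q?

52525/10301

Start with 10.
10 + 1/(10/1) = 10 + 1/10 = 101/10
10 + 1/(101/10) = 10 + 10/101 = 1020/101
10 + 1/(1020/101) = 10 + 101/1020 = 10301/1020
5 + 1/(10301/1020) = 5 + 1020/10301 = 52525/10301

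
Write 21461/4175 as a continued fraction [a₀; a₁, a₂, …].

21461 ÷ 4175 → quotient 5, remainder 586
4175 ÷ 586 → quotient 7, remainder 73
586 ÷ 73 → quotient 8, remainder 2
73 ÷ 2 → quotient 36, remainder 1
2 ÷ 1 → quotient 2, remainder 0

[5; 7, 8, 36, 2]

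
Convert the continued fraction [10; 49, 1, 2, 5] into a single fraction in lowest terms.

7966/795

Use the convergent recurrence hₖ = aₖ·hₖ₋₁ + hₖ₋₂ (and likewise for the denominators kₖ):
a_0 = 10: 10/1
a_1 = 49: 491/49
a_2 = 1: 501/50
a_3 = 2: 1493/149
a_4 = 5: 7966/795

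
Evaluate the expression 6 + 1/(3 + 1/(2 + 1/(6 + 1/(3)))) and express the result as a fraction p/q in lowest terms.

893/142

Collapse the nested fraction from the inside out:
Start with 3.
6 + 1/(3/1) = 6 + 1/3 = 19/3
2 + 1/(19/3) = 2 + 3/19 = 41/19
3 + 1/(41/19) = 3 + 19/41 = 142/41
6 + 1/(142/41) = 6 + 41/142 = 893/142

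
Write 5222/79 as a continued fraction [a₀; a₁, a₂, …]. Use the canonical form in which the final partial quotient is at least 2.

Apply division with remainder until the remainder is 0:
5222 = 66·79 + 8, so a_0 = 66
79 = 9·8 + 7, so a_1 = 9
8 = 1·7 + 1, so a_2 = 1
7 = 7·1 + 0, so a_3 = 7

[66; 9, 1, 7]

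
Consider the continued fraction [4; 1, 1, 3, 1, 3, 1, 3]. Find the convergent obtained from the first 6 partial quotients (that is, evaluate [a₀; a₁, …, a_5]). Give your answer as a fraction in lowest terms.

155/34

a_0 = 4: 4/1
a_1 = 1: 5/1
a_2 = 1: 9/2
a_3 = 3: 32/7
a_4 = 1: 41/9
a_5 = 3: 155/34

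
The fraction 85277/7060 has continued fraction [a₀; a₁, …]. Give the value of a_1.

12

85277 = 12·7060 + 557, so a_0 = 12
7060 = 12·557 + 376, so a_1 = 12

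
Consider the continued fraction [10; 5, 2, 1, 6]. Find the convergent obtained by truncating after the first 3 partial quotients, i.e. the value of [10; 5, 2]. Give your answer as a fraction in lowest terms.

112/11

a_0 = 10: 10/1
a_1 = 5: 51/5
a_2 = 2: 112/11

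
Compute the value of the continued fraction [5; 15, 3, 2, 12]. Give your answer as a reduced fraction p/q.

6737/1330

Use the convergent recurrence hₖ = aₖ·hₖ₋₁ + hₖ₋₂ (and likewise for the denominators kₖ):
a_0 = 5: 5/1
a_1 = 15: 76/15
a_2 = 3: 233/46
a_3 = 2: 542/107
a_4 = 12: 6737/1330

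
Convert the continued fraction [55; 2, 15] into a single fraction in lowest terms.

Use the convergent recurrence hₖ = aₖ·hₖ₋₁ + hₖ₋₂ (and likewise for the denominators kₖ):
a_0 = 55: 55/1
a_1 = 2: 111/2
a_2 = 15: 1720/31

1720/31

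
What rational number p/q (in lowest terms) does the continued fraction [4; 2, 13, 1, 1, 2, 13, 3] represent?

Build up convergents one term at a time:
a_0 = 4: 4/1
a_1 = 2: 9/2
a_2 = 13: 121/27
a_3 = 1: 130/29
a_4 = 1: 251/56
a_5 = 2: 632/141
a_6 = 13: 8467/1889
a_7 = 3: 26033/5808

26033/5808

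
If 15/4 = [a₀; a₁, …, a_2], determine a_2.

3

Repeatedly divide and take the remainder:
⌊15/4⌋ = 3, remainder 3
⌊4/3⌋ = 1, remainder 1
⌊3/1⌋ = 3, remainder 0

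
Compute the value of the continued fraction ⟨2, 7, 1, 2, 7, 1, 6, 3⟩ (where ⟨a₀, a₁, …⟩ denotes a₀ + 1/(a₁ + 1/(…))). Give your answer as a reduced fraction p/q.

8851/4155

a_0 = 2: 2/1
a_1 = 7: 15/7
a_2 = 1: 17/8
a_3 = 2: 49/23
a_4 = 7: 360/169
a_5 = 1: 409/192
a_6 = 6: 2814/1321
a_7 = 3: 8851/4155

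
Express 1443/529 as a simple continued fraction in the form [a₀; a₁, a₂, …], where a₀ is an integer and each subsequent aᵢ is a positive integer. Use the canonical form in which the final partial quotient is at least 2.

[2; 1, 2, 1, 2, 15, 1, 2]

Apply division with remainder until the remainder is 0:
1443 = 2·529 + 385, so a_0 = 2
529 = 1·385 + 144, so a_1 = 1
385 = 2·144 + 97, so a_2 = 2
144 = 1·97 + 47, so a_3 = 1
97 = 2·47 + 3, so a_4 = 2
47 = 15·3 + 2, so a_5 = 15
3 = 1·2 + 1, so a_6 = 1
2 = 2·1 + 0, so a_7 = 2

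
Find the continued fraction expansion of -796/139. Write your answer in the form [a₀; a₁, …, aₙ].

[-6; 3, 1, 1, 1, 12]

-796 ÷ 139 → quotient -6, remainder 38
139 ÷ 38 → quotient 3, remainder 25
38 ÷ 25 → quotient 1, remainder 13
25 ÷ 13 → quotient 1, remainder 12
13 ÷ 12 → quotient 1, remainder 1
12 ÷ 1 → quotient 12, remainder 0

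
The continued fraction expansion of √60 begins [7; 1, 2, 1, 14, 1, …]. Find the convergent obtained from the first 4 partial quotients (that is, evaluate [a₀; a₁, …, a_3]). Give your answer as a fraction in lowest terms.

31/4

a_0 = 7: 7/1
a_1 = 1: 8/1
a_2 = 2: 23/3
a_3 = 1: 31/4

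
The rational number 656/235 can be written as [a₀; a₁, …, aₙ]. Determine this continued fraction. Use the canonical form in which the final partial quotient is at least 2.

[2; 1, 3, 1, 3, 1, 9]

656 ÷ 235 → quotient 2, remainder 186
235 ÷ 186 → quotient 1, remainder 49
186 ÷ 49 → quotient 3, remainder 39
49 ÷ 39 → quotient 1, remainder 10
39 ÷ 10 → quotient 3, remainder 9
10 ÷ 9 → quotient 1, remainder 1
9 ÷ 1 → quotient 9, remainder 0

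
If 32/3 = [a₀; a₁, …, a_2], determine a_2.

2

Run the Euclidean algorithm, recording each quotient:
32 = 10·3 + 2, so a_0 = 10
3 = 1·2 + 1, so a_1 = 1
2 = 2·1 + 0, so a_2 = 2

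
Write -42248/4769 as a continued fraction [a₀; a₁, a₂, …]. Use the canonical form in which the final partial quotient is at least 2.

[-9; 7, 11, 1, 1, 1, 1, 11]

Run the Euclidean algorithm, recording each quotient:
-42248 = -9·4769 + 673, so a_0 = -9
4769 = 7·673 + 58, so a_1 = 7
673 = 11·58 + 35, so a_2 = 11
58 = 1·35 + 23, so a_3 = 1
35 = 1·23 + 12, so a_4 = 1
23 = 1·12 + 11, so a_5 = 1
12 = 1·11 + 1, so a_6 = 1
11 = 11·1 + 0, so a_7 = 11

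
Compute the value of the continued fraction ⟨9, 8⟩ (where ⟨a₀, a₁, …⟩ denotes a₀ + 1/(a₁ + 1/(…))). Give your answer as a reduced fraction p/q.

73/8

Work from the innermost term outward:
Start with 8.
9 + 1/(8/1) = 9 + 1/8 = 73/8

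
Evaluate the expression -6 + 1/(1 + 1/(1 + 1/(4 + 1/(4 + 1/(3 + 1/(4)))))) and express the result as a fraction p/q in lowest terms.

a_0 = -6: -6/1
a_1 = 1: -5/1
a_2 = 1: -11/2
a_3 = 4: -49/9
a_4 = 4: -207/38
a_5 = 3: -670/123
a_6 = 4: -2887/530

-2887/530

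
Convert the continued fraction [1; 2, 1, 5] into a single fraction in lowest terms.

a_0 = 1: 1/1
a_1 = 2: 3/2
a_2 = 1: 4/3
a_3 = 5: 23/17

23/17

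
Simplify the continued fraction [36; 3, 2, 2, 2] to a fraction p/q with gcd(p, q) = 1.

1488/41

a_0 = 36: 36/1
a_1 = 3: 109/3
a_2 = 2: 254/7
a_3 = 2: 617/17
a_4 = 2: 1488/41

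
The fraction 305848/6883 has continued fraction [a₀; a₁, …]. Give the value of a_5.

305848 = 44·6883 + 2996, so a_0 = 44
6883 = 2·2996 + 891, so a_1 = 2
2996 = 3·891 + 323, so a_2 = 3
891 = 2·323 + 245, so a_3 = 2
323 = 1·245 + 78, so a_4 = 1
245 = 3·78 + 11, so a_5 = 3

3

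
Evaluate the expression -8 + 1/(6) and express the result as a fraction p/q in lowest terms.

-47/6

Build up convergents one term at a time:
a_0 = -8: -8/1
a_1 = 6: -47/6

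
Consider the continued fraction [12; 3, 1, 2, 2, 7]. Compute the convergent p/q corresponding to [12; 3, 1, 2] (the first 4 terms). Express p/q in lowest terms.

135/11

Start with 2.
1 + 1/(2/1) = 1 + 1/2 = 3/2
3 + 1/(3/2) = 3 + 2/3 = 11/3
12 + 1/(11/3) = 12 + 3/11 = 135/11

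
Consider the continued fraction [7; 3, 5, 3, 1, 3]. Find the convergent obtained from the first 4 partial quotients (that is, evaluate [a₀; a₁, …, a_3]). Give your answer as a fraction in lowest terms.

373/51

Collapse the nested fraction from the inside out:
Start with 3.
5 + 1/(3/1) = 5 + 1/3 = 16/3
3 + 1/(16/3) = 3 + 3/16 = 51/16
7 + 1/(51/16) = 7 + 16/51 = 373/51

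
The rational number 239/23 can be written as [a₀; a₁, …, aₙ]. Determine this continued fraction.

[10; 2, 1, 1, 4]

Run the Euclidean algorithm, recording each quotient:
⌊239/23⌋ = 10, remainder 9
⌊23/9⌋ = 2, remainder 5
⌊9/5⌋ = 1, remainder 4
⌊5/4⌋ = 1, remainder 1
⌊4/1⌋ = 4, remainder 0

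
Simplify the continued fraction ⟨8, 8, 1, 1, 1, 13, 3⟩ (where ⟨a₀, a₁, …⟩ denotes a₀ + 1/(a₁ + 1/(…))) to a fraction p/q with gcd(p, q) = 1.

8854/1091

Collapse the nested fraction from the inside out:
Start with 3.
13 + 1/(3/1) = 13 + 1/3 = 40/3
1 + 1/(40/3) = 1 + 3/40 = 43/40
1 + 1/(43/40) = 1 + 40/43 = 83/43
1 + 1/(83/43) = 1 + 43/83 = 126/83
8 + 1/(126/83) = 8 + 83/126 = 1091/126
8 + 1/(1091/126) = 8 + 126/1091 = 8854/1091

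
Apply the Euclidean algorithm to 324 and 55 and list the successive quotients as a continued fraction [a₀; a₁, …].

[5; 1, 8, 6]

Run the Euclidean algorithm, recording each quotient:
⌊324/55⌋ = 5, remainder 49
⌊55/49⌋ = 1, remainder 6
⌊49/6⌋ = 8, remainder 1
⌊6/1⌋ = 6, remainder 0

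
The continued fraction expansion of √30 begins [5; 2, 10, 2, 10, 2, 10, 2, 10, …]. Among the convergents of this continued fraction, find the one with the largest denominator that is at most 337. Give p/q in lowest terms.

241/44

a_0 = 5: 5/1  (≤ bound)
a_1 = 2: 11/2  (≤ bound)
a_2 = 10: 115/21  (≤ bound)
a_3 = 2: 241/44  (≤ bound)
a_4 = 10: 2525/461  (> 337, stop)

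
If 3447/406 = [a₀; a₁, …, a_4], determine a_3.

3447 ÷ 406 → quotient 8, remainder 199
406 ÷ 199 → quotient 2, remainder 8
199 ÷ 8 → quotient 24, remainder 7
8 ÷ 7 → quotient 1, remainder 1

1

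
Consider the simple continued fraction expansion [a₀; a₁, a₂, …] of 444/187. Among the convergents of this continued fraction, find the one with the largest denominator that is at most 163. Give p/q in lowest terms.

a_0 = 2: 2/1  (≤ bound)
a_1 = 2: 5/2  (≤ bound)
a_2 = 1: 7/3  (≤ bound)
a_3 = 2: 19/8  (≤ bound)
a_4 = 23: 444/187  (> 163, stop)

19/8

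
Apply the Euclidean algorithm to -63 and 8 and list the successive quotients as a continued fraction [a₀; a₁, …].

[-8; 8]

⌊-63/8⌋ = -8, remainder 1
⌊8/1⌋ = 8, remainder 0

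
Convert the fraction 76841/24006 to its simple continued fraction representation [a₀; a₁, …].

[3; 4, 1, 43, 4, 27]

Run the Euclidean algorithm, recording each quotient:
⌊76841/24006⌋ = 3, remainder 4823
⌊24006/4823⌋ = 4, remainder 4714
⌊4823/4714⌋ = 1, remainder 109
⌊4714/109⌋ = 43, remainder 27
⌊109/27⌋ = 4, remainder 1
⌊27/1⌋ = 27, remainder 0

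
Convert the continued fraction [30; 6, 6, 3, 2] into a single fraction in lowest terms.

8174/271

Start with 2.
3 + 1/(2/1) = 3 + 1/2 = 7/2
6 + 1/(7/2) = 6 + 2/7 = 44/7
6 + 1/(44/7) = 6 + 7/44 = 271/44
30 + 1/(271/44) = 30 + 44/271 = 8174/271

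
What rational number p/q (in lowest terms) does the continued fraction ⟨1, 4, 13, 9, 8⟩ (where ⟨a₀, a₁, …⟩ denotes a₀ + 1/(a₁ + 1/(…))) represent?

4858/3901

Starting at the tail and folding back:
Start with 8.
9 + 1/(8/1) = 9 + 1/8 = 73/8
13 + 1/(73/8) = 13 + 8/73 = 957/73
4 + 1/(957/73) = 4 + 73/957 = 3901/957
1 + 1/(3901/957) = 1 + 957/3901 = 4858/3901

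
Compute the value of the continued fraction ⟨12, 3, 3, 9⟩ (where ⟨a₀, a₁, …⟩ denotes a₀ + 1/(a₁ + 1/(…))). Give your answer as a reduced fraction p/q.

1144/93

a_0 = 12: 12/1
a_1 = 3: 37/3
a_2 = 3: 123/10
a_3 = 9: 1144/93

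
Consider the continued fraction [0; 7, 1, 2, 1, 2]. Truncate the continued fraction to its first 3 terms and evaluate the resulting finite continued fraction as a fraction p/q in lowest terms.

1/8

Start with 1.
7 + 1/(1/1) = 7 + 1/1 = 8/1
0 + 1/(8/1) = 0 + 1/8 = 1/8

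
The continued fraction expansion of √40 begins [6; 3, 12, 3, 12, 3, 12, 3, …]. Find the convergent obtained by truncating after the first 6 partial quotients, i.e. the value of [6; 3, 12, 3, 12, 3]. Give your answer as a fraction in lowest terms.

27379/4329

Build up convergents one term at a time:
a_0 = 6: 6/1
a_1 = 3: 19/3
a_2 = 12: 234/37
a_3 = 3: 721/114
a_4 = 12: 8886/1405
a_5 = 3: 27379/4329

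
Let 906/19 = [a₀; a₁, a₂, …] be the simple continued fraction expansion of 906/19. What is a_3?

6

906 ÷ 19 → quotient 47, remainder 13
19 ÷ 13 → quotient 1, remainder 6
13 ÷ 6 → quotient 2, remainder 1
6 ÷ 1 → quotient 6, remainder 0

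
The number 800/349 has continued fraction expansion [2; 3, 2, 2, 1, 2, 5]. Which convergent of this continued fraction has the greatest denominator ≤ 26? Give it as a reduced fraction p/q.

55/24

List convergents until the denominator exceeds the bound:
a_0 = 2: 2/1  (≤ bound)
a_1 = 3: 7/3  (≤ bound)
a_2 = 2: 16/7  (≤ bound)
a_3 = 2: 39/17  (≤ bound)
a_4 = 1: 55/24  (≤ bound)
a_5 = 2: 149/65  (> 26, stop)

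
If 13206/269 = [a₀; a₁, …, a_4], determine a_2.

1

Run the Euclidean algorithm, recording each quotient:
13206 = 49·269 + 25, so a_0 = 49
269 = 10·25 + 19, so a_1 = 10
25 = 1·19 + 6, so a_2 = 1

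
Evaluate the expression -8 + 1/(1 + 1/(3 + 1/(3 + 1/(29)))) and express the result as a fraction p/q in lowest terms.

-2755/381

Start with 29.
3 + 1/(29/1) = 3 + 1/29 = 88/29
3 + 1/(88/29) = 3 + 29/88 = 293/88
1 + 1/(293/88) = 1 + 88/293 = 381/293
-8 + 1/(381/293) = -8 + 293/381 = -2755/381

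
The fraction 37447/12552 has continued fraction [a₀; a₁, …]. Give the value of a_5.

2

37447 = 2·12552 + 12343, so a_0 = 2
12552 = 1·12343 + 209, so a_1 = 1
12343 = 59·209 + 12, so a_2 = 59
209 = 17·12 + 5, so a_3 = 17
12 = 2·5 + 2, so a_4 = 2
5 = 2·2 + 1, so a_5 = 2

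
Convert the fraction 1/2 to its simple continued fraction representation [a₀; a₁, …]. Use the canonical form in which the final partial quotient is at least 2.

⌊1/2⌋ = 0, remainder 1
⌊2/1⌋ = 2, remainder 0

[0; 2]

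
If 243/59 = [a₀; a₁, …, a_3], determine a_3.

243 ÷ 59 → quotient 4, remainder 7
59 ÷ 7 → quotient 8, remainder 3
7 ÷ 3 → quotient 2, remainder 1
3 ÷ 1 → quotient 3, remainder 0

3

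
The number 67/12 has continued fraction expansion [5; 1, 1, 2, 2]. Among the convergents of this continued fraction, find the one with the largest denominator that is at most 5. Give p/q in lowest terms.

28/5

List convergents until the denominator exceeds the bound:
a_0 = 5: 5/1  (≤ bound)
a_1 = 1: 6/1  (≤ bound)
a_2 = 1: 11/2  (≤ bound)
a_3 = 2: 28/5  (≤ bound)
a_4 = 2: 67/12  (> 5, stop)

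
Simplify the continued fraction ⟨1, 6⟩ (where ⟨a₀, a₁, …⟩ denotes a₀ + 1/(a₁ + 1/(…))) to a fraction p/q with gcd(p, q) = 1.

Build up convergents one term at a time:
a_0 = 1: 1/1
a_1 = 6: 7/6

7/6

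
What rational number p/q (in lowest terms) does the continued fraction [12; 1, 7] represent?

103/8

Work from the innermost term outward:
Start with 7.
1 + 1/(7/1) = 1 + 1/7 = 8/7
12 + 1/(8/7) = 12 + 7/8 = 103/8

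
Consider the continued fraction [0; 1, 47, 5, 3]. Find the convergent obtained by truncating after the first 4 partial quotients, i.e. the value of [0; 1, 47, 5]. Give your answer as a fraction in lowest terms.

236/241

a_0 = 0: 0/1
a_1 = 1: 1/1
a_2 = 47: 47/48
a_3 = 5: 236/241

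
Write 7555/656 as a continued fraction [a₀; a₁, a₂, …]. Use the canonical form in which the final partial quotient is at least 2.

Repeatedly divide and take the remainder:
7555 = 11·656 + 339, so a_0 = 11
656 = 1·339 + 317, so a_1 = 1
339 = 1·317 + 22, so a_2 = 1
317 = 14·22 + 9, so a_3 = 14
22 = 2·9 + 4, so a_4 = 2
9 = 2·4 + 1, so a_5 = 2
4 = 4·1 + 0, so a_6 = 4

[11; 1, 1, 14, 2, 2, 4]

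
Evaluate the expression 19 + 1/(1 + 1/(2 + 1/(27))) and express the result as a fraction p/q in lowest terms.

Use the convergent recurrence hₖ = aₖ·hₖ₋₁ + hₖ₋₂ (and likewise for the denominators kₖ):
a_0 = 19: 19/1
a_1 = 1: 20/1
a_2 = 2: 59/3
a_3 = 27: 1613/82

1613/82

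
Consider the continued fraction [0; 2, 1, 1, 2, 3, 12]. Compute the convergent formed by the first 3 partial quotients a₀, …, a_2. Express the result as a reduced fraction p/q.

a_0 = 0: 0/1
a_1 = 2: 1/2
a_2 = 1: 1/3

1/3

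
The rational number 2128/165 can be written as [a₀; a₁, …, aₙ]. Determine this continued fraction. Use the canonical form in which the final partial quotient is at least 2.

[12; 1, 8, 1, 2, 2, 2]

⌊2128/165⌋ = 12, remainder 148
⌊165/148⌋ = 1, remainder 17
⌊148/17⌋ = 8, remainder 12
⌊17/12⌋ = 1, remainder 5
⌊12/5⌋ = 2, remainder 2
⌊5/2⌋ = 2, remainder 1
⌊2/1⌋ = 2, remainder 0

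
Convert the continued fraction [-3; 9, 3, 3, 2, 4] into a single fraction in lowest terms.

a_0 = -3: -3/1
a_1 = 9: -26/9
a_2 = 3: -81/28
a_3 = 3: -269/93
a_4 = 2: -619/214
a_5 = 4: -2745/949

-2745/949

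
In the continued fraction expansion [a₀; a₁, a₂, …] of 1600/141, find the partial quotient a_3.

7

Repeatedly divide and take the remainder:
⌊1600/141⌋ = 11, remainder 49
⌊141/49⌋ = 2, remainder 43
⌊49/43⌋ = 1, remainder 6
⌊43/6⌋ = 7, remainder 1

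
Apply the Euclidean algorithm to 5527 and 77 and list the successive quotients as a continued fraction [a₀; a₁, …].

[71; 1, 3, 1, 1, 8]

5527 ÷ 77 → quotient 71, remainder 60
77 ÷ 60 → quotient 1, remainder 17
60 ÷ 17 → quotient 3, remainder 9
17 ÷ 9 → quotient 1, remainder 8
9 ÷ 8 → quotient 1, remainder 1
8 ÷ 1 → quotient 8, remainder 0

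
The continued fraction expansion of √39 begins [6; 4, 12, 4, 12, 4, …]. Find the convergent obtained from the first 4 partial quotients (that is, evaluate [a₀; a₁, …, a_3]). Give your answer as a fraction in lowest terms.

Work from the innermost term outward:
Start with 4.
12 + 1/(4/1) = 12 + 1/4 = 49/4
4 + 1/(49/4) = 4 + 4/49 = 200/49
6 + 1/(200/49) = 6 + 49/200 = 1249/200

1249/200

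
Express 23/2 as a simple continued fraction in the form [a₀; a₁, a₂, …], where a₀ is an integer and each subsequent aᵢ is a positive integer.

[11; 2]

23 = 11·2 + 1, so a_0 = 11
2 = 2·1 + 0, so a_1 = 2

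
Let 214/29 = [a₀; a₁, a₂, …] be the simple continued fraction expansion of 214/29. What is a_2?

214 = 7·29 + 11, so a_0 = 7
29 = 2·11 + 7, so a_1 = 2
11 = 1·7 + 4, so a_2 = 1

1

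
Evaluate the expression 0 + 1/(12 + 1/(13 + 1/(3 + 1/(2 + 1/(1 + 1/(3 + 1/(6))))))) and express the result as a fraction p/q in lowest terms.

Use the convergent recurrence hₖ = aₖ·hₖ₋₁ + hₖ₋₂ (and likewise for the denominators kₖ):
a_0 = 0: 0/1
a_1 = 12: 1/12
a_2 = 13: 13/157
a_3 = 3: 40/483
a_4 = 2: 93/1123
a_5 = 1: 133/1606
a_6 = 3: 492/5941
a_7 = 6: 3085/37252

3085/37252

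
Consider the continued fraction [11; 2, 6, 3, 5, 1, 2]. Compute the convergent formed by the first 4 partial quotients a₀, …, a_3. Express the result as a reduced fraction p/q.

470/41

Start with 3.
6 + 1/(3/1) = 6 + 1/3 = 19/3
2 + 1/(19/3) = 2 + 3/19 = 41/19
11 + 1/(41/19) = 11 + 19/41 = 470/41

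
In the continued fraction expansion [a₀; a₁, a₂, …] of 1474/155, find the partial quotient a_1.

1

Apply division with remainder until the remainder is 0:
1474 = 9·155 + 79, so a_0 = 9
155 = 1·79 + 76, so a_1 = 1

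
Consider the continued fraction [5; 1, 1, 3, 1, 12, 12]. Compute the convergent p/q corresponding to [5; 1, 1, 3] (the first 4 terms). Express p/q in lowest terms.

Start with 3.
1 + 1/(3/1) = 1 + 1/3 = 4/3
1 + 1/(4/3) = 1 + 3/4 = 7/4
5 + 1/(7/4) = 5 + 4/7 = 39/7

39/7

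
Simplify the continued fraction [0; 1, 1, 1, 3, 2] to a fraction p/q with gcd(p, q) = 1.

16/25

a_0 = 0: 0/1
a_1 = 1: 1/1
a_2 = 1: 1/2
a_3 = 1: 2/3
a_4 = 3: 7/11
a_5 = 2: 16/25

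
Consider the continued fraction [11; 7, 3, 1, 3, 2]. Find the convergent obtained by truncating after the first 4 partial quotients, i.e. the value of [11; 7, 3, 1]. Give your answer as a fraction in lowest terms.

323/29

Collapse the nested fraction from the inside out:
Start with 1.
3 + 1/(1/1) = 3 + 1/1 = 4/1
7 + 1/(4/1) = 7 + 1/4 = 29/4
11 + 1/(29/4) = 11 + 4/29 = 323/29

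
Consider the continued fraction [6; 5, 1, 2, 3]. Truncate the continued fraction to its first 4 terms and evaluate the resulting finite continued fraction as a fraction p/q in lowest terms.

105/17

Start with 2.
1 + 1/(2/1) = 1 + 1/2 = 3/2
5 + 1/(3/2) = 5 + 2/3 = 17/3
6 + 1/(17/3) = 6 + 3/17 = 105/17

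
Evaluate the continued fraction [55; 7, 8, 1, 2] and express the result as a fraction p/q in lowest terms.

a_0 = 55: 55/1
a_1 = 7: 386/7
a_2 = 8: 3143/57
a_3 = 1: 3529/64
a_4 = 2: 10201/185

10201/185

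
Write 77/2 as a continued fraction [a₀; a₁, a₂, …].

[38; 2]

77 ÷ 2 → quotient 38, remainder 1
2 ÷ 1 → quotient 2, remainder 0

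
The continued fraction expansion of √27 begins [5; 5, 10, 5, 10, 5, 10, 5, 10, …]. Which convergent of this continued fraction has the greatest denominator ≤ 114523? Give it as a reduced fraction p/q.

a_0 = 5: 5/1  (≤ bound)
a_1 = 5: 26/5  (≤ bound)
a_2 = 10: 265/51  (≤ bound)
a_3 = 5: 1351/260  (≤ bound)
a_4 = 10: 13775/2651  (≤ bound)
a_5 = 5: 70226/13515  (≤ bound)
a_6 = 10: 716035/137801  (> 114523, stop)

70226/13515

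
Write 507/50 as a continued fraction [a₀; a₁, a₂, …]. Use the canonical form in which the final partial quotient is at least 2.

507 ÷ 50 → quotient 10, remainder 7
50 ÷ 7 → quotient 7, remainder 1
7 ÷ 1 → quotient 7, remainder 0

[10; 7, 7]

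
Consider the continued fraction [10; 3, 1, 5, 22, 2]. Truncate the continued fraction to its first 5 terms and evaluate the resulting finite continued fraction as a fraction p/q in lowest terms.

5233/510

Collapse the nested fraction from the inside out:
Start with 22.
5 + 1/(22/1) = 5 + 1/22 = 111/22
1 + 1/(111/22) = 1 + 22/111 = 133/111
3 + 1/(133/111) = 3 + 111/133 = 510/133
10 + 1/(510/133) = 10 + 133/510 = 5233/510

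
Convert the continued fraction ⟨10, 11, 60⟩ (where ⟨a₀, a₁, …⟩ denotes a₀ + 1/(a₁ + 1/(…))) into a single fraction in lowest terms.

Start with 60.
11 + 1/(60/1) = 11 + 1/60 = 661/60
10 + 1/(661/60) = 10 + 60/661 = 6670/661

6670/661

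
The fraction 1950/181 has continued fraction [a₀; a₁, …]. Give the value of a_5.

Repeatedly divide and take the remainder:
1950 = 10·181 + 140, so a_0 = 10
181 = 1·140 + 41, so a_1 = 1
140 = 3·41 + 17, so a_2 = 3
41 = 2·17 + 7, so a_3 = 2
17 = 2·7 + 3, so a_4 = 2
7 = 2·3 + 1, so a_5 = 2

2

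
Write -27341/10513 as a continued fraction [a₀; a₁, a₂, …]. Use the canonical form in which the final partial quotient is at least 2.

[-3; 2, 1, 1, 57, 1, 4, 7]

⌊-27341/10513⌋ = -3, remainder 4198
⌊10513/4198⌋ = 2, remainder 2117
⌊4198/2117⌋ = 1, remainder 2081
⌊2117/2081⌋ = 1, remainder 36
⌊2081/36⌋ = 57, remainder 29
⌊36/29⌋ = 1, remainder 7
⌊29/7⌋ = 4, remainder 1
⌊7/1⌋ = 7, remainder 0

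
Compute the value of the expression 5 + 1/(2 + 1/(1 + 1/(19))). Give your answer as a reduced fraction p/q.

315/59

Compute successive convergents:
a_0 = 5: 5/1
a_1 = 2: 11/2
a_2 = 1: 16/3
a_3 = 19: 315/59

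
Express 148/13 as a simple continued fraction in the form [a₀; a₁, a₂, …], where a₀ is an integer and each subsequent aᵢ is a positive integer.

148 ÷ 13 → quotient 11, remainder 5
13 ÷ 5 → quotient 2, remainder 3
5 ÷ 3 → quotient 1, remainder 2
3 ÷ 2 → quotient 1, remainder 1
2 ÷ 1 → quotient 2, remainder 0

[11; 2, 1, 1, 2]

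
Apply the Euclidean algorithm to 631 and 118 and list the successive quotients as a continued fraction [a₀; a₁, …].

Run the Euclidean algorithm, recording each quotient:
631 = 5·118 + 41, so a_0 = 5
118 = 2·41 + 36, so a_1 = 2
41 = 1·36 + 5, so a_2 = 1
36 = 7·5 + 1, so a_3 = 7
5 = 5·1 + 0, so a_4 = 5

[5; 2, 1, 7, 5]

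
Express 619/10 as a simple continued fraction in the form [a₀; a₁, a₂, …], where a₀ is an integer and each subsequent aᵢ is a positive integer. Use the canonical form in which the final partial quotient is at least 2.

Repeatedly divide and take the remainder:
619 ÷ 10 → quotient 61, remainder 9
10 ÷ 9 → quotient 1, remainder 1
9 ÷ 1 → quotient 9, remainder 0

[61; 1, 9]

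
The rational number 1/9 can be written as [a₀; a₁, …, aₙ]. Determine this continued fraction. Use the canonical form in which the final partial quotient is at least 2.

[0; 9]

Apply division with remainder until the remainder is 0:
⌊1/9⌋ = 0, remainder 1
⌊9/1⌋ = 9, remainder 0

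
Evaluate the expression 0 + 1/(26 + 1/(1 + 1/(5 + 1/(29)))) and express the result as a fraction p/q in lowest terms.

175/4696

Start with 29.
5 + 1/(29/1) = 5 + 1/29 = 146/29
1 + 1/(146/29) = 1 + 29/146 = 175/146
26 + 1/(175/146) = 26 + 146/175 = 4696/175
0 + 1/(4696/175) = 0 + 175/4696 = 175/4696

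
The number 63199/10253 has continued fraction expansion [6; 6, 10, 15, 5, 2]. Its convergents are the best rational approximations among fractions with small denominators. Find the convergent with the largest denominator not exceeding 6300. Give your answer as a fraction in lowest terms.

28761/4666

a_0 = 6: 6/1  (≤ bound)
a_1 = 6: 37/6  (≤ bound)
a_2 = 10: 376/61  (≤ bound)
a_3 = 15: 5677/921  (≤ bound)
a_4 = 5: 28761/4666  (≤ bound)
a_5 = 2: 63199/10253  (> 6300, stop)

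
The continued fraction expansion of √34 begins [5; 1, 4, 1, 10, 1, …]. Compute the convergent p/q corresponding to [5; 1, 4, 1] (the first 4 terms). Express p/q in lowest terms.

Starting at the tail and folding back:
Start with 1.
4 + 1/(1/1) = 4 + 1/1 = 5/1
1 + 1/(5/1) = 1 + 1/5 = 6/5
5 + 1/(6/5) = 5 + 5/6 = 35/6

35/6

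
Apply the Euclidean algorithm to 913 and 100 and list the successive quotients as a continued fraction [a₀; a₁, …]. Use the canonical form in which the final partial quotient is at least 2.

[9; 7, 1, 2, 4]

Repeatedly divide and take the remainder:
913 ÷ 100 → quotient 9, remainder 13
100 ÷ 13 → quotient 7, remainder 9
13 ÷ 9 → quotient 1, remainder 4
9 ÷ 4 → quotient 2, remainder 1
4 ÷ 1 → quotient 4, remainder 0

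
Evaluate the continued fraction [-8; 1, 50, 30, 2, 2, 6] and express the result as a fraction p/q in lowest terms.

a_0 = -8: -8/1
a_1 = 1: -7/1
a_2 = 50: -358/51
a_3 = 30: -10747/1531
a_4 = 2: -21852/3113
a_5 = 2: -54451/7757
a_6 = 6: -348558/49655

-348558/49655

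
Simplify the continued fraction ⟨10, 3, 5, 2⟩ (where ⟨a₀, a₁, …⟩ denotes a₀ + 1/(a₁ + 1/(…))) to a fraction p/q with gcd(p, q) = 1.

Build up convergents one term at a time:
a_0 = 10: 10/1
a_1 = 3: 31/3
a_2 = 5: 165/16
a_3 = 2: 361/35

361/35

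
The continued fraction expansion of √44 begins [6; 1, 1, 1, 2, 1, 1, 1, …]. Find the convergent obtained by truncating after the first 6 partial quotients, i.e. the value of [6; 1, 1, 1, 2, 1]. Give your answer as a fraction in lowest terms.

Start with 1.
2 + 1/(1/1) = 2 + 1/1 = 3/1
1 + 1/(3/1) = 1 + 1/3 = 4/3
1 + 1/(4/3) = 1 + 3/4 = 7/4
1 + 1/(7/4) = 1 + 4/7 = 11/7
6 + 1/(11/7) = 6 + 7/11 = 73/11

73/11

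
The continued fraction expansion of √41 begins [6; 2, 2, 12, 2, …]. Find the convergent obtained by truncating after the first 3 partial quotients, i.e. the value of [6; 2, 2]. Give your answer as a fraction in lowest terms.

32/5

Collapse the nested fraction from the inside out:
Start with 2.
2 + 1/(2/1) = 2 + 1/2 = 5/2
6 + 1/(5/2) = 6 + 2/5 = 32/5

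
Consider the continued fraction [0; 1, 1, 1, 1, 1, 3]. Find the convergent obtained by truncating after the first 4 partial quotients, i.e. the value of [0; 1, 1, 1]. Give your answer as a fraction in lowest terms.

2/3

Collapse the nested fraction from the inside out:
Start with 1.
1 + 1/(1/1) = 1 + 1/1 = 2/1
1 + 1/(2/1) = 1 + 1/2 = 3/2
0 + 1/(3/2) = 0 + 2/3 = 2/3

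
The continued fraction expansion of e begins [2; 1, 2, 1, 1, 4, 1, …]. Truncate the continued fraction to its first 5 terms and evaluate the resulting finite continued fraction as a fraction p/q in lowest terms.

Work from the innermost term outward:
Start with 1.
1 + 1/(1/1) = 1 + 1/1 = 2/1
2 + 1/(2/1) = 2 + 1/2 = 5/2
1 + 1/(5/2) = 1 + 2/5 = 7/5
2 + 1/(7/5) = 2 + 5/7 = 19/7

19/7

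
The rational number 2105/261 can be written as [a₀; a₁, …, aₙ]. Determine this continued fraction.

Apply division with remainder until the remainder is 0:
2105 = 8·261 + 17, so a_0 = 8
261 = 15·17 + 6, so a_1 = 15
17 = 2·6 + 5, so a_2 = 2
6 = 1·5 + 1, so a_3 = 1
5 = 5·1 + 0, so a_4 = 5

[8; 15, 2, 1, 5]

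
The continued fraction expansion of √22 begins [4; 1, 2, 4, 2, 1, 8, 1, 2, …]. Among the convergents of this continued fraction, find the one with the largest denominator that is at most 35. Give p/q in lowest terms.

136/29

a_0 = 4: 4/1  (≤ bound)
a_1 = 1: 5/1  (≤ bound)
a_2 = 2: 14/3  (≤ bound)
a_3 = 4: 61/13  (≤ bound)
a_4 = 2: 136/29  (≤ bound)
a_5 = 1: 197/42  (> 35, stop)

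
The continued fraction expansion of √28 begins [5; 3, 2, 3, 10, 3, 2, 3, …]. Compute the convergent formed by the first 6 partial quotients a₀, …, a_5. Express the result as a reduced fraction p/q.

Start with 3.
10 + 1/(3/1) = 10 + 1/3 = 31/3
3 + 1/(31/3) = 3 + 3/31 = 96/31
2 + 1/(96/31) = 2 + 31/96 = 223/96
3 + 1/(223/96) = 3 + 96/223 = 765/223
5 + 1/(765/223) = 5 + 223/765 = 4048/765

4048/765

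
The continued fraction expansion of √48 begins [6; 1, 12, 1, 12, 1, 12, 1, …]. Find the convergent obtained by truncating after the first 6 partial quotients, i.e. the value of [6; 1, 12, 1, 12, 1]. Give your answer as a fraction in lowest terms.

Starting at the tail and folding back:
Start with 1.
12 + 1/(1/1) = 12 + 1/1 = 13/1
1 + 1/(13/1) = 1 + 1/13 = 14/13
12 + 1/(14/13) = 12 + 13/14 = 181/14
1 + 1/(181/14) = 1 + 14/181 = 195/181
6 + 1/(195/181) = 6 + 181/195 = 1351/195

1351/195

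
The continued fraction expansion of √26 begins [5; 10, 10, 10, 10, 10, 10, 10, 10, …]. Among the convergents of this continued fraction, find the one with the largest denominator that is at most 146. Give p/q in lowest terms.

List convergents until the denominator exceeds the bound:
a_0 = 5: 5/1  (≤ bound)
a_1 = 10: 51/10  (≤ bound)
a_2 = 10: 515/101  (≤ bound)
a_3 = 10: 5201/1020  (> 146, stop)

515/101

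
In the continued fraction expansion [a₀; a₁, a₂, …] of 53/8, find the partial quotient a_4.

2

53 = 6·8 + 5, so a_0 = 6
8 = 1·5 + 3, so a_1 = 1
5 = 1·3 + 2, so a_2 = 1
3 = 1·2 + 1, so a_3 = 1
2 = 2·1 + 0, so a_4 = 2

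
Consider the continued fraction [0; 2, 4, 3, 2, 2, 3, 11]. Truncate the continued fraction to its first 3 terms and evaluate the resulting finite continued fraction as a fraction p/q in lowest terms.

4/9

Compute successive convergents:
a_0 = 0: 0/1
a_1 = 2: 1/2
a_2 = 4: 4/9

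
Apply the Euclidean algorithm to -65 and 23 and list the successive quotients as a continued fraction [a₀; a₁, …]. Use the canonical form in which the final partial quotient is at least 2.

[-3; 5, 1, 3]

Repeatedly divide and take the remainder:
-65 = -3·23 + 4, so a_0 = -3
23 = 5·4 + 3, so a_1 = 5
4 = 1·3 + 1, so a_2 = 1
3 = 3·1 + 0, so a_3 = 3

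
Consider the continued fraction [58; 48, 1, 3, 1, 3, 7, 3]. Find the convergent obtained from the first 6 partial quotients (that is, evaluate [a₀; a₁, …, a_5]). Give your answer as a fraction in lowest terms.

Start with 3.
1 + 1/(3/1) = 1 + 1/3 = 4/3
3 + 1/(4/3) = 3 + 3/4 = 15/4
1 + 1/(15/4) = 1 + 4/15 = 19/15
48 + 1/(19/15) = 48 + 15/19 = 927/19
58 + 1/(927/19) = 58 + 19/927 = 53785/927

53785/927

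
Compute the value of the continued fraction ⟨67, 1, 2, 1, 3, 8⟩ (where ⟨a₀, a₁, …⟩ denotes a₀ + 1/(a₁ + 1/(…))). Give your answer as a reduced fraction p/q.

Collapse the nested fraction from the inside out:
Start with 8.
3 + 1/(8/1) = 3 + 1/8 = 25/8
1 + 1/(25/8) = 1 + 8/25 = 33/25
2 + 1/(33/25) = 2 + 25/33 = 91/33
1 + 1/(91/33) = 1 + 33/91 = 124/91
67 + 1/(124/91) = 67 + 91/124 = 8399/124

8399/124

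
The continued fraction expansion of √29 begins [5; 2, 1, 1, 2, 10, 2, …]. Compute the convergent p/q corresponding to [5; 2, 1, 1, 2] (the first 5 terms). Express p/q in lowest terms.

70/13

Start with 2.
1 + 1/(2/1) = 1 + 1/2 = 3/2
1 + 1/(3/2) = 1 + 2/3 = 5/3
2 + 1/(5/3) = 2 + 3/5 = 13/5
5 + 1/(13/5) = 5 + 5/13 = 70/13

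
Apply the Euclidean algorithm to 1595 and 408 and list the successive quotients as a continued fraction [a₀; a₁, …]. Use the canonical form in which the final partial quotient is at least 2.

[3; 1, 10, 37]

Apply division with remainder until the remainder is 0:
1595 = 3·408 + 371, so a_0 = 3
408 = 1·371 + 37, so a_1 = 1
371 = 10·37 + 1, so a_2 = 10
37 = 37·1 + 0, so a_3 = 37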